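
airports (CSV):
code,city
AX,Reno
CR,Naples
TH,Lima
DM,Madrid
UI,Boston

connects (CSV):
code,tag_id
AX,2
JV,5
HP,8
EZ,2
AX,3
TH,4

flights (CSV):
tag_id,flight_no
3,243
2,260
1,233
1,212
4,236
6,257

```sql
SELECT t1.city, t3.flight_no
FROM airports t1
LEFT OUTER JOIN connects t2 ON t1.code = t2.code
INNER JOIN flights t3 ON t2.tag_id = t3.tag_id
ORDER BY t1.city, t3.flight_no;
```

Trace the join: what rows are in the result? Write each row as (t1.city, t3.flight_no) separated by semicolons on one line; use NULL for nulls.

Step 1 — t1 LEFT JOIN t2 on code → 6 row(s).
Then INNER JOIN `flights t3` on tag_id: keep only rows whose t2.tag_id appears in t3.

(Lima, 236); (Reno, 243); (Reno, 260)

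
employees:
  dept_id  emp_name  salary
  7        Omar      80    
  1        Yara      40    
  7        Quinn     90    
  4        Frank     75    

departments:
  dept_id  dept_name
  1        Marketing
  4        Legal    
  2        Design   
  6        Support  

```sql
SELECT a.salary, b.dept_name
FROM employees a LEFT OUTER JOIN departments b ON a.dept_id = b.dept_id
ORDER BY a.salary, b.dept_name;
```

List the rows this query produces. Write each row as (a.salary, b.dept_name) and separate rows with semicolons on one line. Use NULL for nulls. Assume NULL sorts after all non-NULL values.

(40, Marketing); (75, Legal); (80, NULL); (90, NULL)

LEFT JOIN keeps every row from `employees`; unmatched rows get NULL for `departments`'s columns.
Matching on a.dept_id = b.dept_id.
- a (dept_id=7) has no partner → padded with NULL.
- a (dept_id=1) pairs with 1 row(s) of b.
- a (dept_id=7) has no partner → padded with NULL.
- a (dept_id=4) pairs with 1 row(s) of b.
After projecting and ordering:
a.salary | b.dept_name
40 | Marketing
75 | Legal
80 | NULL
90 | NULL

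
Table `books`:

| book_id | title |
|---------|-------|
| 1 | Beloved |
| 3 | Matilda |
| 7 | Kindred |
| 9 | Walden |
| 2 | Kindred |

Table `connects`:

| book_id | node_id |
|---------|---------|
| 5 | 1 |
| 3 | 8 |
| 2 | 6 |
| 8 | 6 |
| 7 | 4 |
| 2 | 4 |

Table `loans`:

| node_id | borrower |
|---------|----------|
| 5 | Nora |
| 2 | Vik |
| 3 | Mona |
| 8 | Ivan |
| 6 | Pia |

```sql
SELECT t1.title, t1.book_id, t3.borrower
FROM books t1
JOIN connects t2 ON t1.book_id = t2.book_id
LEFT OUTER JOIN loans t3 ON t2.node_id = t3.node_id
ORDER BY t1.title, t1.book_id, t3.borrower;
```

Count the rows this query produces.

4

Joins associate left-to-right: books INNER JOIN connects on book_id gives 4 intermediate row(s).
Then LEFT JOIN `loans t3` on node_id: each of those 4 rows is kept; rows whose t2.node_id has no match in t3 get NULL for t3's columns.
Result: 4 row(s).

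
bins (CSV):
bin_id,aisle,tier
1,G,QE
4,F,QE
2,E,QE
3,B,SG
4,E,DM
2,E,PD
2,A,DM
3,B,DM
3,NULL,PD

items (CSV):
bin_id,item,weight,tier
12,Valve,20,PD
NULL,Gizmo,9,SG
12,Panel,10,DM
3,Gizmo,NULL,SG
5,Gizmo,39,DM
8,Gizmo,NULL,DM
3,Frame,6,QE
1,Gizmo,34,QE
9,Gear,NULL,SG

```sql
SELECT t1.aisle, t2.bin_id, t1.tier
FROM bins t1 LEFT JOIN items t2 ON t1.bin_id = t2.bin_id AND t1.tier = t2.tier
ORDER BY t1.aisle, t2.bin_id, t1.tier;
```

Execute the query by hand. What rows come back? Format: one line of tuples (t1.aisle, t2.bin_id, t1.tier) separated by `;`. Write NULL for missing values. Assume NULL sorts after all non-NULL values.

(A, NULL, DM); (B, 3, SG); (B, NULL, DM); (E, NULL, DM); (E, NULL, PD); (E, NULL, QE); (F, NULL, QE); (G, 1, QE); (NULL, NULL, PD)

LEFT JOIN keeps every row from `bins`; unmatched rows get NULL for `items`'s columns.
Matching on t1.bin_id = t2.bin_id AND t1.tier = t2.tier. A NULL in a compared column never satisfies the condition.
Matched pairs: 2; unmatched t1 rows kept: 7.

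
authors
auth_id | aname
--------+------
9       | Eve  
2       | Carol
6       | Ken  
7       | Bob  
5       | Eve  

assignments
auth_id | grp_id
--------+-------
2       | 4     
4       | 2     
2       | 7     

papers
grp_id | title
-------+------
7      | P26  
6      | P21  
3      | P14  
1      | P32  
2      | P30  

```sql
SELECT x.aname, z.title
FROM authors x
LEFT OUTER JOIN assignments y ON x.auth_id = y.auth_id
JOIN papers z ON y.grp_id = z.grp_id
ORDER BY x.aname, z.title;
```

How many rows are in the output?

1

Joins associate left-to-right: authors LEFT JOIN assignments on auth_id gives 6 intermediate row(s).
Then INNER JOIN `papers z` on grp_id: keep only rows whose y.grp_id appears in z.
Result: 1 row(s).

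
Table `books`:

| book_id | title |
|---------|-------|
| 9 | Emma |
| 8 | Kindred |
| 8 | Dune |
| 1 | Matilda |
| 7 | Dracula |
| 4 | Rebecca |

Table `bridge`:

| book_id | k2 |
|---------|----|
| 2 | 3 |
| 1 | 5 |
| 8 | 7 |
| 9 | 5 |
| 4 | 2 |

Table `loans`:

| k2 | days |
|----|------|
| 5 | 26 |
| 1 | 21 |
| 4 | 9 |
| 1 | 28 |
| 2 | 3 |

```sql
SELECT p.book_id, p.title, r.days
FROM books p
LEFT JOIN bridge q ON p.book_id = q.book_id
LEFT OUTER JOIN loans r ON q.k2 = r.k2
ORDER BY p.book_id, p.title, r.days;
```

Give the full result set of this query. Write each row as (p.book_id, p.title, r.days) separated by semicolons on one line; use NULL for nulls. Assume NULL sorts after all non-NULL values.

(1, Matilda, 26); (4, Rebecca, 3); (7, Dracula, NULL); (8, Dune, NULL); (8, Kindred, NULL); (9, Emma, 26)

Step 1 — p LEFT JOIN q on book_id → 6 row(s).
Then LEFT JOIN `loans r` on k2: each of those 6 rows is kept; rows whose q.k2 has no match in r get NULL for r's columns.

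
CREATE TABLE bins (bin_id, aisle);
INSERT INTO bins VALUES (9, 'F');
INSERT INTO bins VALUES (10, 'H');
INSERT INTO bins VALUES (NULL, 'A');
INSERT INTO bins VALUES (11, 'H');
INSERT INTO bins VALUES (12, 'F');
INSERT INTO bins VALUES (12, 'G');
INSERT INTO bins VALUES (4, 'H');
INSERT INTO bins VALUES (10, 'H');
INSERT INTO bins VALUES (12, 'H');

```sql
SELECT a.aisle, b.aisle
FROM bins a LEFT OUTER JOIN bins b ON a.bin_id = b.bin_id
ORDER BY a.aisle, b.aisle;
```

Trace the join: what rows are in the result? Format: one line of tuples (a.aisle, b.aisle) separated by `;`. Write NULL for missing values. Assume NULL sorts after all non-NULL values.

LEFT JOIN keeps every row from `bins a`; unmatched rows get NULL for `bins b`'s columns.
Matching on a.bin_id = b.bin_id. A NULL in a compared column never satisfies the condition.
Matched pairs: 16; unmatched a rows kept: 1.

(A, NULL); (F, F); (F, F); (F, G); (F, H); (G, F); (G, G); (G, H); (H, F); (H, G); (H, H); (H, H); (H, H); (H, H); (H, H); (H, H); (H, H)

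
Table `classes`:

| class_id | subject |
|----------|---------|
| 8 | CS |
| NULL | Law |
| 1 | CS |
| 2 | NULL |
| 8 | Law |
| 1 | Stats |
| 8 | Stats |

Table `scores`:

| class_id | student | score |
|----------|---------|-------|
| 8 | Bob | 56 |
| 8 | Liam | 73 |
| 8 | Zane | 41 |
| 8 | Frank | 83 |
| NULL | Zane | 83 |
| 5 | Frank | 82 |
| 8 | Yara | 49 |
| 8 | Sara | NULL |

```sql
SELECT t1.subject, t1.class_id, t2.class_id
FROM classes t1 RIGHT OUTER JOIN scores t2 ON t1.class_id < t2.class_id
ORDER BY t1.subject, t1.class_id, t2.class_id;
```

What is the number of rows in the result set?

RIGHT JOIN keeps every row from `scores`; unmatched rows get NULL for `classes`'s columns.
Matching on t1.class_id < t2.class_id. A NULL in a compared column never satisfies the condition.
- t1 (class_id=8) has no partner in t2.
- t1 (class_id=NULL) has no partner in t2.
- t1 (class_id=1) pairs with 7 row(s) of t2.
- t1 (class_id=2) pairs with 7 row(s) of t2.
- t1 (class_id=8) has no partner in t2.
- t1 (class_id=1) pairs with 7 row(s) of t2.
- t1 (class_id=8) has no partner in t2.
- 1 row(s) from t2 found no t1 partner → padded with NULL.
Total: 21 matched + 1 padded = 22 rows.

22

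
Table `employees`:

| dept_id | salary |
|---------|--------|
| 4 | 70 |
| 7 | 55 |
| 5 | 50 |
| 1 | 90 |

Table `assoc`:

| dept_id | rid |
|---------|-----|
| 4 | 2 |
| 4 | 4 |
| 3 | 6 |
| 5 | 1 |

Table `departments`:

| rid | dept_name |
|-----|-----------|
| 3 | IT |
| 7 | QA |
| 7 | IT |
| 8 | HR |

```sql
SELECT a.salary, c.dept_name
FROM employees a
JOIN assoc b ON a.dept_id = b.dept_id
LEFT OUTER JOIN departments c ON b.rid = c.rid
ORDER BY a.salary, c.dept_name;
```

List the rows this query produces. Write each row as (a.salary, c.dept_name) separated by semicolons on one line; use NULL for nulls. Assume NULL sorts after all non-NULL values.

(50, NULL); (70, NULL); (70, NULL)

Step 1 — a INNER JOIN b on dept_id → 3 row(s).
Then LEFT JOIN `departments c` on rid: each of those 3 rows is kept; rows whose b.rid has no match in c get NULL for c's columns.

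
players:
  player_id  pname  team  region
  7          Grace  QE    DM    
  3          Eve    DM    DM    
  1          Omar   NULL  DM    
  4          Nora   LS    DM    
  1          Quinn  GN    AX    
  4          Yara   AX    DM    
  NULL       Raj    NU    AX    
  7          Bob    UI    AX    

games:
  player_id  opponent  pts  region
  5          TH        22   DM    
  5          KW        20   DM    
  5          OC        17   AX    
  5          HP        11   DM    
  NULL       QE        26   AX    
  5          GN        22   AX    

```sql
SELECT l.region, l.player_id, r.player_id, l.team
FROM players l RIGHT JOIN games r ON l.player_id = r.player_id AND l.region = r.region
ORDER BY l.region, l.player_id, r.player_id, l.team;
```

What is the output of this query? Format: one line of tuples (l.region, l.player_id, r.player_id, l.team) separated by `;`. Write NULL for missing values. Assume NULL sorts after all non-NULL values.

RIGHT JOIN keeps every row from `games`; unmatched rows get NULL for `players`'s columns.
Matching on l.player_id = r.player_id AND l.region = r.region. A NULL in a compared column never satisfies the condition.
- l[0] player_id=7, region=DM → no match.
- l[1] player_id=3, region=DM → no match.
- l[2] player_id=1, region=DM → no match.
- l[3] player_id=4, region=DM → no match.
- l[4] player_id=1, region=AX → no match.
- l[5] player_id=4, region=DM → no match.
- l[6] player_id=NULL, region=AX → no match.
- l[7] player_id=7, region=AX → no match.
- 6 row(s) from r found no l partner → padded with NULL.
After projecting and ordering:
l.region | l.player_id | r.player_id | l.team
NULL | NULL | 5 | NULL
NULL | NULL | 5 | NULL
NULL | NULL | 5 | NULL
NULL | NULL | 5 | NULL
NULL | NULL | 5 | NULL
NULL | NULL | NULL | NULL

(NULL, NULL, 5, NULL); (NULL, NULL, 5, NULL); (NULL, NULL, 5, NULL); (NULL, NULL, 5, NULL); (NULL, NULL, 5, NULL); (NULL, NULL, NULL, NULL)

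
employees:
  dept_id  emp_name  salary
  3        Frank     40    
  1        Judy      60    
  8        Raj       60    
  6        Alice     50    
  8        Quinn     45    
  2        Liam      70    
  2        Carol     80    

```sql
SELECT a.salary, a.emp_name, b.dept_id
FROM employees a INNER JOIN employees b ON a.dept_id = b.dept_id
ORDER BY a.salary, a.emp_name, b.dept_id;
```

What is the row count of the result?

INNER JOIN keeps only pairs where the ON condition holds.
Matching on a.dept_id = b.dept_id.
- a row (dept_id=3): matches 1 b row(s) → 1 output row(s).
- a row (dept_id=1): matches 1 b row(s) → 1 output row(s).
- a row (dept_id=8): matches 2 b row(s) → 2 output row(s).
- a row (dept_id=6): matches 1 b row(s) → 1 output row(s).
- a row (dept_id=8): matches 2 b row(s) → 2 output row(s).
- a row (dept_id=2): matches 2 b row(s) → 2 output row(s).
- a row (dept_id=2): matches 2 b row(s) → 2 output row(s).
Total: 11 rows.

11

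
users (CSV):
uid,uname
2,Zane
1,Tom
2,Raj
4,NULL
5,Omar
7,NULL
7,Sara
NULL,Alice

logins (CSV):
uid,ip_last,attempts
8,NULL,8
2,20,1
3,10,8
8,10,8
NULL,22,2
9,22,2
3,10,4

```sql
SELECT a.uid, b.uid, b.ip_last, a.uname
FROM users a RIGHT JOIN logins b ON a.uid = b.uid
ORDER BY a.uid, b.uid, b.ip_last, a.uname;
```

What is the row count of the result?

RIGHT JOIN keeps every row from `logins`; unmatched rows get NULL for `users`'s columns.
Matching on a.uid = b.uid. A NULL in a compared column never satisfies the condition.
Matched pairs: 2; unmatched b rows kept: 6.
Total: 2 matched + 6 padded = 8 rows.

8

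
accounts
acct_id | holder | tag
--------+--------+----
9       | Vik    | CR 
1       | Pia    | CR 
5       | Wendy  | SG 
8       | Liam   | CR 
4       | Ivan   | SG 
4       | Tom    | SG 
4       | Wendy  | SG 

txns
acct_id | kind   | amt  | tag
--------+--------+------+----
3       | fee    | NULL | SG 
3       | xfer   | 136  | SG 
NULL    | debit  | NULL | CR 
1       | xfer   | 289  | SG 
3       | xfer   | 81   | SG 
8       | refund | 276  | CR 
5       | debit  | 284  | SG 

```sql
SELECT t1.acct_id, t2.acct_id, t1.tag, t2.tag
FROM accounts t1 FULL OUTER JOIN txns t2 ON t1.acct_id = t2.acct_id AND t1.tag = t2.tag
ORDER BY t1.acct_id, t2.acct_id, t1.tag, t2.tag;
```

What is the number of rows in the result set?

12

FULL OUTER JOIN keeps every row from both sides; unmatched rows get NULL for the other side's columns.
Matching on t1.acct_id = t2.acct_id AND t1.tag = t2.tag. A NULL in a compared column never satisfies the condition.
Matched pairs: 2; unmatched t1 rows kept: 5; unmatched t2 rows kept: 5.
Total: 2 matched + 10 padded = 12 rows.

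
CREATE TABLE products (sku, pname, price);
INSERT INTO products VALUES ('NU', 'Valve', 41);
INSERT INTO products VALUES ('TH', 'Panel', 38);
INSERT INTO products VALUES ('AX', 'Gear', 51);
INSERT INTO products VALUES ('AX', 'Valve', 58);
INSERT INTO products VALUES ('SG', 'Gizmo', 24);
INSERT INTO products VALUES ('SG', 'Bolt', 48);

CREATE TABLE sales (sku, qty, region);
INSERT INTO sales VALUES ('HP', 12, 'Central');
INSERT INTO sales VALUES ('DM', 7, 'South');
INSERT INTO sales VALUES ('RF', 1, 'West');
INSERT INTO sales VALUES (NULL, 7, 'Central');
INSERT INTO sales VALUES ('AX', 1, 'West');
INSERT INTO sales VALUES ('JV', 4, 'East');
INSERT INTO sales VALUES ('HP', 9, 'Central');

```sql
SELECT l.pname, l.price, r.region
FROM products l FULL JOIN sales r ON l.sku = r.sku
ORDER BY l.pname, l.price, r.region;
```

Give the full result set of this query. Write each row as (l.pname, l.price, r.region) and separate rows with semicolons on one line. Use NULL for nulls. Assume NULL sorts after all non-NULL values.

(Bolt, 48, NULL); (Gear, 51, West); (Gizmo, 24, NULL); (Panel, 38, NULL); (Valve, 41, NULL); (Valve, 58, West); (NULL, NULL, Central); (NULL, NULL, Central); (NULL, NULL, Central); (NULL, NULL, East); (NULL, NULL, South); (NULL, NULL, West)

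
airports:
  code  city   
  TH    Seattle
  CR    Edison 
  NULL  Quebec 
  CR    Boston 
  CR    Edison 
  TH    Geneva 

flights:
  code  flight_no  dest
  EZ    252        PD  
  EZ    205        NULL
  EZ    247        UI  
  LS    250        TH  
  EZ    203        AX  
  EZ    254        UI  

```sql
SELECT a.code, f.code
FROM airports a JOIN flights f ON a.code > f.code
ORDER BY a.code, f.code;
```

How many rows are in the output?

INNER JOIN keeps only pairs where the ON condition holds.
Matching on a.code > f.code. A NULL in a compared column never satisfies the condition.
Matched pairs: 12.
Total: 12 rows.

12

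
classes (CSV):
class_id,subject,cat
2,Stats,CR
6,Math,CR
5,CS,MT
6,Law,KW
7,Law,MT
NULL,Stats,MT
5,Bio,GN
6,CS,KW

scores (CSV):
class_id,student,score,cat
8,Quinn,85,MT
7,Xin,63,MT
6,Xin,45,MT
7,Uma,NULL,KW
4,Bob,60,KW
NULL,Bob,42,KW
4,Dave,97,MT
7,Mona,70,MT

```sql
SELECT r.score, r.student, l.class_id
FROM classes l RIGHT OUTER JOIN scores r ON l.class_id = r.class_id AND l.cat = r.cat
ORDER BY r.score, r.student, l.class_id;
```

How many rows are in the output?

RIGHT JOIN keeps every row from `scores`; unmatched rows get NULL for `classes`'s columns.
Matching on l.class_id = r.class_id AND l.cat = r.cat. A NULL in a compared column never satisfies the condition.
Matched pairs: 2; unmatched r rows kept: 6.
Total: 2 matched + 6 padded = 8 rows.

8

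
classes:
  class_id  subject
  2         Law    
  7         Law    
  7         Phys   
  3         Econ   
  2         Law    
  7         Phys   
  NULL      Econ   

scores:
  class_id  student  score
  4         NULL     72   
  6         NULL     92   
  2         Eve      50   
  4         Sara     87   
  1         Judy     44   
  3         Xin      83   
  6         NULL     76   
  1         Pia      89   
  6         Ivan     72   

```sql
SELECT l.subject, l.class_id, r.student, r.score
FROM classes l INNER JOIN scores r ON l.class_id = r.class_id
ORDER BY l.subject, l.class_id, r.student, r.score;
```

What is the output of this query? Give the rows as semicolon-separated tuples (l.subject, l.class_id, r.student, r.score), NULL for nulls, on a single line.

(Econ, 3, Xin, 83); (Law, 2, Eve, 50); (Law, 2, Eve, 50)

INNER JOIN keeps only pairs where the ON condition holds.
Matching on l.class_id = r.class_id. A NULL in a compared column never satisfies the condition.
- l (class_id=2) pairs with 1 row(s) of r.
- l (class_id=7) has no partner → excluded.
- l (class_id=7) has no partner → excluded.
- l (class_id=3) pairs with 1 row(s) of r.
- l (class_id=2) pairs with 1 row(s) of r.
- l (class_id=7) has no partner → excluded.
- l (class_id=NULL) has no partner → excluded.
After projecting and ordering:
l.subject | l.class_id | r.student | r.score
Econ | 3 | Xin | 83
Law | 2 | Eve | 50
Law | 2 | Eve | 50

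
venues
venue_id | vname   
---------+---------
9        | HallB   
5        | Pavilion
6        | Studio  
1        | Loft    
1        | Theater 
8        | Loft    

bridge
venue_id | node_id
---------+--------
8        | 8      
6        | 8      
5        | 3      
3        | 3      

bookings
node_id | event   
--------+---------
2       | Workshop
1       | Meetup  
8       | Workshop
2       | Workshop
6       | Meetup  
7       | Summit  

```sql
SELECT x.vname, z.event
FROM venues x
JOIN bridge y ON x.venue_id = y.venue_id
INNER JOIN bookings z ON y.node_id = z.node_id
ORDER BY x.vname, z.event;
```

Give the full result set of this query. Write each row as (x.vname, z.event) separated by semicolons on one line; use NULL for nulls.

(Loft, Workshop); (Studio, Workshop)

Step 1 — x INNER JOIN y on venue_id → 3 row(s).
Then INNER JOIN `bookings z` on node_id: keep only rows whose y.node_id appears in z.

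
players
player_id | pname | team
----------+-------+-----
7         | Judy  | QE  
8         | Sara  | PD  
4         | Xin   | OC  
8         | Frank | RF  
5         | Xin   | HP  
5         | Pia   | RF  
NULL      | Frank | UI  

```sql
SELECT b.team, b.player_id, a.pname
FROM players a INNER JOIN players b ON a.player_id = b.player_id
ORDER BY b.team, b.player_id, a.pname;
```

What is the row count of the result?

INNER JOIN keeps only pairs where the ON condition holds.
Matching on a.player_id = b.player_id. A NULL in a compared column never satisfies the condition.
Matched pairs: 10.
Total: 10 rows.

10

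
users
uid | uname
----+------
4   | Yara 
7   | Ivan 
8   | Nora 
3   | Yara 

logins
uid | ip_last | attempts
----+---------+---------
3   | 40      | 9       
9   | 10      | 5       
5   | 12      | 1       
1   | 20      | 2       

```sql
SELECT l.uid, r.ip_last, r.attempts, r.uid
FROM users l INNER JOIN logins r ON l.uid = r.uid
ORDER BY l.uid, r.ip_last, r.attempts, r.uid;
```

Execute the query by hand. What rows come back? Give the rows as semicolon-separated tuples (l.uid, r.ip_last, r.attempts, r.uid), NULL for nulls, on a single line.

(3, 40, 9, 3)

INNER JOIN keeps only pairs where the ON condition holds.
Matching on l.uid = r.uid.
- l row (uid=4): no match → dropped.
- l row (uid=7): no match → dropped.
- l row (uid=8): no match → dropped.
- l row (uid=3): matches 1 r row(s) → 1 output row(s).
After projecting and ordering:
l.uid | r.ip_last | r.attempts | r.uid
3 | 40 | 9 | 3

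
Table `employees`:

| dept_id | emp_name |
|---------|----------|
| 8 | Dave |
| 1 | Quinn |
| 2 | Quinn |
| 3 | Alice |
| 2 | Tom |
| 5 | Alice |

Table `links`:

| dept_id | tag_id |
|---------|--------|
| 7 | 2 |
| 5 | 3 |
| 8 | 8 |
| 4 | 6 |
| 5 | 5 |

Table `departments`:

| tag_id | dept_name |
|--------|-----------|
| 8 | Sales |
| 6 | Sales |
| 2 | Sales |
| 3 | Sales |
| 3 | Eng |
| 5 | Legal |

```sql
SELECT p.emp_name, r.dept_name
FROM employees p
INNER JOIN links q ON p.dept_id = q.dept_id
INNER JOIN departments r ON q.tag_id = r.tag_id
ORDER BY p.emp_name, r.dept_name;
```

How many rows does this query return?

4

Step 1 — p INNER JOIN q on dept_id → 3 row(s).
Then INNER JOIN `departments r` on tag_id: keep only rows whose q.tag_id appears in r.
Result: 4 row(s).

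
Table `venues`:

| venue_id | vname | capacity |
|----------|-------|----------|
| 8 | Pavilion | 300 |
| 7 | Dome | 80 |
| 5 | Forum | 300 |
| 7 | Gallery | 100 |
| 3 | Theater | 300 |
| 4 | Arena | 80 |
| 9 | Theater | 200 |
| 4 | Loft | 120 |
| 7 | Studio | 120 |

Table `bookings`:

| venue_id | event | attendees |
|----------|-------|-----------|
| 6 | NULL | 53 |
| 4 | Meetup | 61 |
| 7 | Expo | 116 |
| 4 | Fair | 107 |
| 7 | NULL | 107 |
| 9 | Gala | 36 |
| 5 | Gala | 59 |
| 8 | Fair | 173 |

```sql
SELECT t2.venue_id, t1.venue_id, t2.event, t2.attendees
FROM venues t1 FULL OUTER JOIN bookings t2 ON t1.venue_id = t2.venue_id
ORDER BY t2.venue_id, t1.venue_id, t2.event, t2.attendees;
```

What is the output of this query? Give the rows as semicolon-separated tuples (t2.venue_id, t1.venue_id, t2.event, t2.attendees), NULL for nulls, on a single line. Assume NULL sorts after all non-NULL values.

FULL OUTER JOIN keeps every row from both sides; unmatched rows get NULL for the other side's columns.
Matching on t1.venue_id = t2.venue_id.
- t1 row (venue_id=8): matches 1 t2 row(s) → 1 output row(s).
- t1 row (venue_id=7): matches 2 t2 row(s) → 2 output row(s).
- t1 row (venue_id=5): matches 1 t2 row(s) → 1 output row(s).
- t1 row (venue_id=7): matches 2 t2 row(s) → 2 output row(s).
- t1 row (venue_id=3): no match → kept, t2 columns NULL.
- t1 row (venue_id=4): matches 2 t2 row(s) → 2 output row(s).
- t1 row (venue_id=9): matches 1 t2 row(s) → 1 output row(s).
- t1 row (venue_id=4): matches 2 t2 row(s) → 2 output row(s).
- t1 row (venue_id=7): matches 2 t2 row(s) → 2 output row(s).
- plus 1 unmatched t2 row(s), each kept with NULL t1 columns.

(4, 4, Fair, 107); (4, 4, Fair, 107); (4, 4, Meetup, 61); (4, 4, Meetup, 61); (5, 5, Gala, 59); (6, NULL, NULL, 53); (7, 7, Expo, 116); (7, 7, Expo, 116); (7, 7, Expo, 116); (7, 7, NULL, 107); (7, 7, NULL, 107); (7, 7, NULL, 107); (8, 8, Fair, 173); (9, 9, Gala, 36); (NULL, 3, NULL, NULL)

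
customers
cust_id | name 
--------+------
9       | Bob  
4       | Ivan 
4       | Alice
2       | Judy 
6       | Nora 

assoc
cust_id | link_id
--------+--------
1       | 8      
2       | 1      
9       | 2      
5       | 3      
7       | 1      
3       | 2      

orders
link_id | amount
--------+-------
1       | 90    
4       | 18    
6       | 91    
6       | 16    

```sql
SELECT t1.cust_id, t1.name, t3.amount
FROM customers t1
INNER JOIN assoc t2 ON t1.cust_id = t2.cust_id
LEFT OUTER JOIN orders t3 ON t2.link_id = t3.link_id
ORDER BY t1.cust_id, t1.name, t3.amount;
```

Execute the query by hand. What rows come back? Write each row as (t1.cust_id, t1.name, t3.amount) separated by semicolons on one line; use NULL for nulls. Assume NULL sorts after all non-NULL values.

(2, Judy, 90); (9, Bob, NULL)

Evaluate left to right. First `customers t1 INNER JOIN assoc t2` on cust_id: 2 row(s).
Then LEFT JOIN `orders t3` on link_id: each of those 2 rows is kept; rows whose t2.link_id has no match in t3 get NULL for t3's columns.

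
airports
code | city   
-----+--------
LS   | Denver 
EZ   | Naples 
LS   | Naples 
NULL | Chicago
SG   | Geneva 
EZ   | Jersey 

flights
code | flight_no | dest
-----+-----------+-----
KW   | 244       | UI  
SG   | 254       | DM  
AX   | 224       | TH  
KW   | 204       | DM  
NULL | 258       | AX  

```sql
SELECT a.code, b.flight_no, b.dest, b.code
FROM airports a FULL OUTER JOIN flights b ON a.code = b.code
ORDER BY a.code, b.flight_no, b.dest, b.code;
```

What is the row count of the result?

FULL OUTER JOIN keeps every row from both sides; unmatched rows get NULL for the other side's columns.
Matching on a.code = b.code. A NULL in a compared column never satisfies the condition.
- code=LS: no b row matches, row kept with b columns NULL.
- code=EZ: no b row matches, row kept with b columns NULL.
- code=LS: no b row matches, row kept with b columns NULL.
- code=NULL: no b row matches, row kept with b columns NULL.
- code=SG: 1 matching b row(s), so 1 row(s) emitted.
- code=EZ: no b row matches, row kept with b columns NULL.
- 4 b row(s) had no a match → kept, a columns NULL.
Total: 1 matched + 9 padded = 10 rows.

10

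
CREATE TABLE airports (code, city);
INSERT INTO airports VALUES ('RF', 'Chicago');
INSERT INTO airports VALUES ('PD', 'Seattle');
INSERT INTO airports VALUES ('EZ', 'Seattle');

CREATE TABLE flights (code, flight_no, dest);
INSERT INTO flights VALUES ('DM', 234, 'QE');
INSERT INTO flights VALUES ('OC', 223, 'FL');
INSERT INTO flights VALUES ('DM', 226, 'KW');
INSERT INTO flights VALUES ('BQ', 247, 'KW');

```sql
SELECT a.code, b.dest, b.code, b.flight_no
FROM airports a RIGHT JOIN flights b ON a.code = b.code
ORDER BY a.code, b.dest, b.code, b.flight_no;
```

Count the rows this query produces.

4

RIGHT JOIN keeps every row from `flights`; unmatched rows get NULL for `airports`'s columns.
Matching on a.code = b.code.
Matched pairs: 0; unmatched b rows kept: 4.
Total: 0 matched + 4 padded = 4 rows.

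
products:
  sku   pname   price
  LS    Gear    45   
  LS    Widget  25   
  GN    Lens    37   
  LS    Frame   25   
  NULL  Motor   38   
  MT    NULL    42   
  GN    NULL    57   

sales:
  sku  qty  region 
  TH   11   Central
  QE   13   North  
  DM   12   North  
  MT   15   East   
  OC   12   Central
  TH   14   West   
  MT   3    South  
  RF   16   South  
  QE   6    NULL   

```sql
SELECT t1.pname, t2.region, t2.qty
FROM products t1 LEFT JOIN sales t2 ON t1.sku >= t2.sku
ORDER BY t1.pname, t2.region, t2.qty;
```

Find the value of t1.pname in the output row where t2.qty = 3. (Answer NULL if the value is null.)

NULL

LEFT JOIN keeps every row from `products`; unmatched rows get NULL for `sales`'s columns.
Matching on t1.sku >= t2.sku. A NULL in a compared column never satisfies the condition.
Matched pairs: 8; unmatched t1 rows kept: 1.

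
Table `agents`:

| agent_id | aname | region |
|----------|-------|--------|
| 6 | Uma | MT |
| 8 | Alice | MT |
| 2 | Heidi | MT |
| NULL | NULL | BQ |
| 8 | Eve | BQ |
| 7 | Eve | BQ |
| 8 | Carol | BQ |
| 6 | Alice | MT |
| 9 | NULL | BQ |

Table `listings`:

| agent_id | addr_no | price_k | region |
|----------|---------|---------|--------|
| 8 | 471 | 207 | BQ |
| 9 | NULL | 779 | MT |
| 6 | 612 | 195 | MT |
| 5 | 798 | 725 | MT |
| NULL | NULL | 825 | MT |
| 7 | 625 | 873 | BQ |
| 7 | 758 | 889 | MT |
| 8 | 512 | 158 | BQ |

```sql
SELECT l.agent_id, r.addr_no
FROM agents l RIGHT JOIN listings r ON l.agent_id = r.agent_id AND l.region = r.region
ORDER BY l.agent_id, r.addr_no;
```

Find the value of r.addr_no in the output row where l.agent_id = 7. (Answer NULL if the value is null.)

625

RIGHT JOIN keeps every row from `listings`; unmatched rows get NULL for `agents`'s columns.
Matching on l.agent_id = r.agent_id AND l.region = r.region. A NULL in a compared column never satisfies the condition.
- l row (agent_id=6, region=MT): matches 1 r row(s) → 1 output row(s).
- l row (agent_id=8, region=MT): no match.
- l row (agent_id=2, region=MT): no match.
- l row (agent_id=NULL, region=BQ): no match.
- l row (agent_id=8, region=BQ): matches 2 r row(s) → 2 output row(s).
- l row (agent_id=7, region=BQ): matches 1 r row(s) → 1 output row(s).
- l row (agent_id=8, region=BQ): matches 2 r row(s) → 2 output row(s).
- l row (agent_id=6, region=MT): matches 1 r row(s) → 1 output row(s).
- l row (agent_id=9, region=BQ): no match.
- 4 r row(s) had no l match → kept, l columns NULL.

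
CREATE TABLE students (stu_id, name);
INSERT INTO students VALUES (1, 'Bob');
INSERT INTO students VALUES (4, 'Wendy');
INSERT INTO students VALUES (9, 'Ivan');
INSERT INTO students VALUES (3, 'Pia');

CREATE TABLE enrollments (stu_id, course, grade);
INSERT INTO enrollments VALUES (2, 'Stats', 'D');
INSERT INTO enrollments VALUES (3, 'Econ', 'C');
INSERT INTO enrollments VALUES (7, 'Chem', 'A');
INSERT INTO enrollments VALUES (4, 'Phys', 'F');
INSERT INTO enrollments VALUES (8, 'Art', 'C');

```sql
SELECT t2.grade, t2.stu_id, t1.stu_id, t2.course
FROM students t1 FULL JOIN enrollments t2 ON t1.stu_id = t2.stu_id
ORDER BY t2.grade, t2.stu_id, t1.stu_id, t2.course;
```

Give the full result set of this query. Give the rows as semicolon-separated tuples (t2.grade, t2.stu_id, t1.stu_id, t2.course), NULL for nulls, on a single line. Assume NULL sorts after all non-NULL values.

(A, 7, NULL, Chem); (C, 3, 3, Econ); (C, 8, NULL, Art); (D, 2, NULL, Stats); (F, 4, 4, Phys); (NULL, NULL, 1, NULL); (NULL, NULL, 9, NULL)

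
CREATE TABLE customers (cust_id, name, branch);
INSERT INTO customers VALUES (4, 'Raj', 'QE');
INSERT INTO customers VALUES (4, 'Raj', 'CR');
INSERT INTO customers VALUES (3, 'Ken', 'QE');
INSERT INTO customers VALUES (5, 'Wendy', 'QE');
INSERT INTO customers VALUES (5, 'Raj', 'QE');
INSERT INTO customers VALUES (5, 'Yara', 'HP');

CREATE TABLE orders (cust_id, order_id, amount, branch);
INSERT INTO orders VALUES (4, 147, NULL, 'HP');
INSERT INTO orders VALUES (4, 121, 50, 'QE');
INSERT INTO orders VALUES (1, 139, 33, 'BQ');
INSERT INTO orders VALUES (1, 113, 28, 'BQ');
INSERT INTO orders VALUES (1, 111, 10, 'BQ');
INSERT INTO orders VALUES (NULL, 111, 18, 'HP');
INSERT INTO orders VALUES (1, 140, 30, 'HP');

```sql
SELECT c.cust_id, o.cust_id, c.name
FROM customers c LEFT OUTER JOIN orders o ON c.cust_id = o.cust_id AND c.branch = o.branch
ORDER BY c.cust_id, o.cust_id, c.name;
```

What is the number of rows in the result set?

6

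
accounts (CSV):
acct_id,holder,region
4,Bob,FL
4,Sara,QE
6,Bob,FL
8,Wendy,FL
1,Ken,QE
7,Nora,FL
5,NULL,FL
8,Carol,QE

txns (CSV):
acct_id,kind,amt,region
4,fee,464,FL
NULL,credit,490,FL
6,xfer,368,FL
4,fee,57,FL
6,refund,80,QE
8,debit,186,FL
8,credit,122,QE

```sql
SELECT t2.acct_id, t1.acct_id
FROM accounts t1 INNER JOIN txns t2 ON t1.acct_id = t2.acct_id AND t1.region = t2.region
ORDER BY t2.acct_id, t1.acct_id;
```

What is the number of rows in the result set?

INNER JOIN keeps only pairs where the ON condition holds.
Matching on t1.acct_id = t2.acct_id AND t1.region = t2.region. A NULL in a compared column never satisfies the condition.
- t1[0] acct_id=4, region=FL → 2 match(es) in t2 → 2 row(s).
- t1[1] acct_id=4, region=QE → no match; dropped.
- t1[2] acct_id=6, region=FL → 1 match(es) in t2 → 1 row(s).
- t1[3] acct_id=8, region=FL → 1 match(es) in t2 → 1 row(s).
- t1[4] acct_id=1, region=QE → no match; dropped.
- t1[5] acct_id=7, region=FL → no match; dropped.
- t1[6] acct_id=5, region=FL → no match; dropped.
- t1[7] acct_id=8, region=QE → 1 match(es) in t2 → 1 row(s).
Total: 5 rows.

5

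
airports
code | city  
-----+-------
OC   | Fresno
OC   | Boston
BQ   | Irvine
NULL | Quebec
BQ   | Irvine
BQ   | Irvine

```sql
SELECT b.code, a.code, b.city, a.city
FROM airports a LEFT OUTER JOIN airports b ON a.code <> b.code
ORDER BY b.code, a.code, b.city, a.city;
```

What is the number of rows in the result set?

LEFT JOIN keeps every row from `airports a`; unmatched rows get NULL for `airports b`'s columns.
Matching on a.code <> b.code. A NULL in a compared column never satisfies the condition.
- a row (code=OC): matches 3 b row(s) → 3 output row(s).
- a row (code=OC): matches 3 b row(s) → 3 output row(s).
- a row (code=BQ): matches 2 b row(s) → 2 output row(s).
- a row (code=NULL): no match → kept, b columns NULL.
- a row (code=BQ): matches 2 b row(s) → 2 output row(s).
- a row (code=BQ): matches 2 b row(s) → 2 output row(s).
Total: 12 matched + 1 padded = 13 rows.

13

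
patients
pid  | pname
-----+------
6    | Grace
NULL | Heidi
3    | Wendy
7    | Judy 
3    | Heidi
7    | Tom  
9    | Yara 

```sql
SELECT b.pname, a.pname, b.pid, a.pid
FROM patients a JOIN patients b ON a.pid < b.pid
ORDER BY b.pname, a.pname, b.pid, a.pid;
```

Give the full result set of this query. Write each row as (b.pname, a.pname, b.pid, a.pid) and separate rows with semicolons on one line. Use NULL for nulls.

INNER JOIN keeps only pairs where the ON condition holds.
Matching on a.pid < b.pid. A NULL in a compared column never satisfies the condition.
Matched pairs: 13.

(Grace, Heidi, 6, 3); (Grace, Wendy, 6, 3); (Judy, Grace, 7, 6); (Judy, Heidi, 7, 3); (Judy, Wendy, 7, 3); (Tom, Grace, 7, 6); (Tom, Heidi, 7, 3); (Tom, Wendy, 7, 3); (Yara, Grace, 9, 6); (Yara, Heidi, 9, 3); (Yara, Judy, 9, 7); (Yara, Tom, 9, 7); (Yara, Wendy, 9, 3)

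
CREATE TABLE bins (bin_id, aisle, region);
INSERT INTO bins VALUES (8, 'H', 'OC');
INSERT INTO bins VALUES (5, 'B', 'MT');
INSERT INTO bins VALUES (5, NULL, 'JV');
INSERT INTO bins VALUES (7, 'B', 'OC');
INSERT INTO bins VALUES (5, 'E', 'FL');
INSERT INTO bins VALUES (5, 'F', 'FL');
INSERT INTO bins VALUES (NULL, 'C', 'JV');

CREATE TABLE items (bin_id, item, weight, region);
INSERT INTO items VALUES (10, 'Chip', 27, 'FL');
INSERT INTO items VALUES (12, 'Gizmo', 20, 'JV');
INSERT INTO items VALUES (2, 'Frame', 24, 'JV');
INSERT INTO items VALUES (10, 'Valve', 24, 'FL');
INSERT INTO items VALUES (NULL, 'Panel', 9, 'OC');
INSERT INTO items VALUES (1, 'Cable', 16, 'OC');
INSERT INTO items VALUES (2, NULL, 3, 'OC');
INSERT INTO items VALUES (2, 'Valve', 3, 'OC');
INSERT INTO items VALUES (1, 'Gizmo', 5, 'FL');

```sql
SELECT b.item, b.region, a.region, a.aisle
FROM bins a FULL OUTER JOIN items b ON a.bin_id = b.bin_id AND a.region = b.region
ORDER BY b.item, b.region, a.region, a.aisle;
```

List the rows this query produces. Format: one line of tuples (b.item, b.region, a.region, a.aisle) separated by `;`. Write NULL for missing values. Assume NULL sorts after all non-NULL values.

(Cable, OC, NULL, NULL); (Chip, FL, NULL, NULL); (Frame, JV, NULL, NULL); (Gizmo, FL, NULL, NULL); (Gizmo, JV, NULL, NULL); (Panel, OC, NULL, NULL); (Valve, FL, NULL, NULL); (Valve, OC, NULL, NULL); (NULL, OC, NULL, NULL); (NULL, NULL, FL, E); (NULL, NULL, FL, F); (NULL, NULL, JV, C); (NULL, NULL, JV, NULL); (NULL, NULL, MT, B); (NULL, NULL, OC, B); (NULL, NULL, OC, H)

FULL OUTER JOIN keeps every row from both sides; unmatched rows get NULL for the other side's columns.
Matching on a.bin_id = b.bin_id AND a.region = b.region. A NULL in a compared column never satisfies the condition.
Matched pairs: 0; unmatched a rows kept: 7; unmatched b rows kept: 9.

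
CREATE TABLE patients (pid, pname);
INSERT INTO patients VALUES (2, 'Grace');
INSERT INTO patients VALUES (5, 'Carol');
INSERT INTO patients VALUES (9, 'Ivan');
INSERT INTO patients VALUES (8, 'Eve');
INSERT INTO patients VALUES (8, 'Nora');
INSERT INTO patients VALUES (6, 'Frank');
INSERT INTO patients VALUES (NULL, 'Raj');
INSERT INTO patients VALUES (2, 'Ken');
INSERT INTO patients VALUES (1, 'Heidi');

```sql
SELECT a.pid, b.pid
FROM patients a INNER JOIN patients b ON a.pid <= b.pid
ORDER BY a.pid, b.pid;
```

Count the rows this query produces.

INNER JOIN keeps only pairs where the ON condition holds.
Matching on a.pid <= b.pid. A NULL in a compared column never satisfies the condition.
- pid=2: 7 matching b row(s), so 7 row(s) emitted.
- pid=5: 5 matching b row(s), so 5 row(s) emitted.
- pid=9: 1 matching b row(s), so 1 row(s) emitted.
- pid=8: 3 matching b row(s), so 3 row(s) emitted.
- pid=8: 3 matching b row(s), so 3 row(s) emitted.
- pid=6: 4 matching b row(s), so 4 row(s) emitted.
- pid=NULL: no matching b row, dropped.
- pid=2: 7 matching b row(s), so 7 row(s) emitted.
- pid=1: 8 matching b row(s), so 8 row(s) emitted.
Total: 38 rows.

38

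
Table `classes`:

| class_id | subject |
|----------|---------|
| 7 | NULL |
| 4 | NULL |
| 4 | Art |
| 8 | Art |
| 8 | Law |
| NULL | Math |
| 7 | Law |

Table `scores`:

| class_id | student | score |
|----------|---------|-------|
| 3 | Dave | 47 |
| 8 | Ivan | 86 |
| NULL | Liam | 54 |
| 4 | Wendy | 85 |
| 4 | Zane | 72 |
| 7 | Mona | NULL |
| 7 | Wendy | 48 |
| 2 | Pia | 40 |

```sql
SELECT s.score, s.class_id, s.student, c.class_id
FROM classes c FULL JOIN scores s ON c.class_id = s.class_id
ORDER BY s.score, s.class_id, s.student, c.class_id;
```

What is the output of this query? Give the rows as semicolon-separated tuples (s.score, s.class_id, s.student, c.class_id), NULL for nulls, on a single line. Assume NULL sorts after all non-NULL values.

(40, 2, Pia, NULL); (47, 3, Dave, NULL); (48, 7, Wendy, 7); (48, 7, Wendy, 7); (54, NULL, Liam, NULL); (72, 4, Zane, 4); (72, 4, Zane, 4); (85, 4, Wendy, 4); (85, 4, Wendy, 4); (86, 8, Ivan, 8); (86, 8, Ivan, 8); (NULL, 7, Mona, 7); (NULL, 7, Mona, 7); (NULL, NULL, NULL, NULL)

FULL OUTER JOIN keeps every row from both sides; unmatched rows get NULL for the other side's columns.
Matching on c.class_id = s.class_id. A NULL in a compared column never satisfies the condition.
Matched pairs: 10; unmatched c rows kept: 1; unmatched s rows kept: 3.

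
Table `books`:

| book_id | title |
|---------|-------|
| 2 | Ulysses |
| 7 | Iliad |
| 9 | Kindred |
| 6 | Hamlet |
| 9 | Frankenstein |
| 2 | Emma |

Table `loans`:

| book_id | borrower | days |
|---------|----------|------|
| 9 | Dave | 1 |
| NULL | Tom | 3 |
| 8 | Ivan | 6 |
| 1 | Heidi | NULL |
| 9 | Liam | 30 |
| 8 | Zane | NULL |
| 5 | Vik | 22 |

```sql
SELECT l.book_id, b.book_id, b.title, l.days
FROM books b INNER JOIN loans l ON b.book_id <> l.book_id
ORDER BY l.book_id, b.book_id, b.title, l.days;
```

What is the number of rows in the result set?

INNER JOIN keeps only pairs where the ON condition holds.
Matching on b.book_id <> l.book_id. A NULL in a compared column never satisfies the condition.
Matched pairs: 32.
Total: 32 rows.

32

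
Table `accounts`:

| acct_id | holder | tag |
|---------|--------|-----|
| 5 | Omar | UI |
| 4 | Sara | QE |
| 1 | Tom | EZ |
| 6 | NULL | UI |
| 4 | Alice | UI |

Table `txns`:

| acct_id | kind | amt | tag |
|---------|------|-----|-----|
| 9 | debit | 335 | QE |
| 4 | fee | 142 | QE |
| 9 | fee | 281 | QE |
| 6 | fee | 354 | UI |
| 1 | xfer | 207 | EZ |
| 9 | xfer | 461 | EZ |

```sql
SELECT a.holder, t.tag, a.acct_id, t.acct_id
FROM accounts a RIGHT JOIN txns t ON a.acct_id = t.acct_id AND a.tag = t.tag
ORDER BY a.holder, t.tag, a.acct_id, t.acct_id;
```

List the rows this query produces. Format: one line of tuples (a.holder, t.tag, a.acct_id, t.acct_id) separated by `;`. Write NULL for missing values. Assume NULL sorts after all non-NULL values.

(Sara, QE, 4, 4); (Tom, EZ, 1, 1); (NULL, EZ, NULL, 9); (NULL, QE, NULL, 9); (NULL, QE, NULL, 9); (NULL, UI, 6, 6)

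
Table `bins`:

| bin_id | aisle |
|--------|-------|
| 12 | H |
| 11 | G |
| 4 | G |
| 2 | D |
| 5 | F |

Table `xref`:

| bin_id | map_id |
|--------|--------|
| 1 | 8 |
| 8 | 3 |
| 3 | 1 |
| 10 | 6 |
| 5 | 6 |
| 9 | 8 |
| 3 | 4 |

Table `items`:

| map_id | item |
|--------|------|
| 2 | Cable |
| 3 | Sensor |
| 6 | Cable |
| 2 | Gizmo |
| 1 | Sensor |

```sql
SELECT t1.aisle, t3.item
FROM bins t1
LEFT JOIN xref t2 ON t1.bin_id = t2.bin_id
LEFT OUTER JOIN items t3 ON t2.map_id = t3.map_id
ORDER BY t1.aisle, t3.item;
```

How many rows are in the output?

Evaluate left to right. First `bins t1 LEFT JOIN xref t2` on bin_id: 5 row(s).
Then LEFT JOIN `items t3` on map_id: each of those 5 rows is kept; rows whose t2.map_id has no match in t3 get NULL for t3's columns.
Result: 5 row(s).

5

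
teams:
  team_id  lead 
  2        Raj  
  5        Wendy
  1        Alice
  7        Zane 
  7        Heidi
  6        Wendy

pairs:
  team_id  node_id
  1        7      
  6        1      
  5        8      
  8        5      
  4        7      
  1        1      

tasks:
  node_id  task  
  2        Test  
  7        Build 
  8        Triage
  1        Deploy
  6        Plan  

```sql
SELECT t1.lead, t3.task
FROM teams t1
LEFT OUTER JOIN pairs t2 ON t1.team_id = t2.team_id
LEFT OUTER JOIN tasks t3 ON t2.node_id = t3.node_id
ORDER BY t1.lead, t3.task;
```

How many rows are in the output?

7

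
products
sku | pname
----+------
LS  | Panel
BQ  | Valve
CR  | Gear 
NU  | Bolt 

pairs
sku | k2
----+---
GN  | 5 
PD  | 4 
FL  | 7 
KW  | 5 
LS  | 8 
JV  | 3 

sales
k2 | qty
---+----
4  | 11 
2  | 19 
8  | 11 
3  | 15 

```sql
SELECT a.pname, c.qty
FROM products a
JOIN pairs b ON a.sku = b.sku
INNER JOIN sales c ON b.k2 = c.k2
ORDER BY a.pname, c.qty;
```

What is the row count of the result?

1

Joins associate left-to-right: products INNER JOIN pairs on sku gives 1 intermediate row(s).
Then INNER JOIN `sales c` on k2: keep only rows whose b.k2 appears in c.
Result: 1 row(s).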